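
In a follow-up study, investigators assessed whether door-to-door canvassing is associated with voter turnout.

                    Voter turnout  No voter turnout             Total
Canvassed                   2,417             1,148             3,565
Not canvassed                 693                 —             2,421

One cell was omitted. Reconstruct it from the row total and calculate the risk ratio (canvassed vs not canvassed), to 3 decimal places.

2.369

The missing cell is in the unexposed row: 2421 − 693 = 1728.
So a = 2417, b = 1148, c = 693, d = 1728.
RR = [a/(a+b)] / [c/(c+d)] = (2417/3565) / (693/2421) = 0.67798/0.28625 = 2.36853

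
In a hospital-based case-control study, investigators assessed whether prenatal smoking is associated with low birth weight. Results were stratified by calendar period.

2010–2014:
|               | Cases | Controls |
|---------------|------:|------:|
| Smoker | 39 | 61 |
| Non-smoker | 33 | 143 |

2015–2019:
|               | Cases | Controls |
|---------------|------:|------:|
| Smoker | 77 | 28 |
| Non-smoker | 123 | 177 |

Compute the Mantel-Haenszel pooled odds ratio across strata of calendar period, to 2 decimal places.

3.41

OR_MH = Σ(aᵢdᵢ/nᵢ) / Σ(bᵢcᵢ/nᵢ), where nᵢ is the stratum total.
Stratum 1 (2010–2014): n = 276; a·d/n = 39·143/276 = 20.2065; b·c/n = 61·33/276 = 7.2935
Stratum 2 (2015–2019): n = 405; a·d/n = 77·177/405 = 33.6519; b·c/n = 28·123/405 = 8.5037
OR_MH = (20.2065 + 33.6519) / (7.2935 + 8.5037) = 53.8584 / 15.7972 = 3.40937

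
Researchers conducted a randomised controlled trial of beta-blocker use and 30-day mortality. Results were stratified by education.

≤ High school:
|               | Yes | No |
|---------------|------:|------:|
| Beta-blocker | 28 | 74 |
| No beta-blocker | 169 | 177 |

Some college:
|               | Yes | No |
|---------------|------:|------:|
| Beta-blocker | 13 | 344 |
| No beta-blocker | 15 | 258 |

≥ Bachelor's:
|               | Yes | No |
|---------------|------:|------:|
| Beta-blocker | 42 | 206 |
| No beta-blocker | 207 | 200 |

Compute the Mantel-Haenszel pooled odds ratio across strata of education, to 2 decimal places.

OR_MH = Σ(aᵢdᵢ/nᵢ) / Σ(bᵢcᵢ/nᵢ), where nᵢ is the stratum total.
Stratum 1 (≤ High school): n = 448; a·d/n = 28·177/448 = 11.0625; b·c/n = 74·169/448 = 27.9152
Stratum 2 (Some college): n = 630; a·d/n = 13·258/630 = 5.3238; b·c/n = 344·15/630 = 8.1905
Stratum 3 (≥ Bachelor's): n = 655; a·d/n = 42·200/655 = 12.8244; b·c/n = 206·207/655 = 65.1023
OR_MH = (11.0625 + 5.3238 + 12.8244) / (27.9152 + 8.1905 + 65.1023) = 29.2107 / 101.2079 = 0.28862

0.29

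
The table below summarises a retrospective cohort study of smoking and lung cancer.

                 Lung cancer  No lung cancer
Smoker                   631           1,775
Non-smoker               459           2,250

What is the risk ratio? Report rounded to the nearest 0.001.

Cells: a = 631, b = 1775, c = 459, d = 2250.
Risk in exposed = 631/2406 = 0.26226; risk in unexposed = 459/2709 = 0.16944.
RR = 0.26226 / 0.16944 = 1.54785
The risk among the exposed is 1.55 times that among the unexposed.

1.548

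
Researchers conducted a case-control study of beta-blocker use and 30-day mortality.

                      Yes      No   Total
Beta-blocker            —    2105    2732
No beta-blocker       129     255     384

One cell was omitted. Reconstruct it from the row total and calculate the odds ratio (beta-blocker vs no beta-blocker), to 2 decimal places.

0.59

The missing cell is in the exposed row: 2732 − 2105 = 627.
So a = 627, b = 2105, c = 129, d = 255.
OR = (a·d)/(b·c) = (627 × 255) / (2105 × 129) = 159885 / 271545 = 0.58880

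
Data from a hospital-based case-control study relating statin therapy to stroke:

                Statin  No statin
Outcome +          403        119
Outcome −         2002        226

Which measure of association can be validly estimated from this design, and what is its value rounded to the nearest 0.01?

Reading the table with exposure as columns: a = 403 (Statin, case), b = 2002 (Statin, non-case), c = 119 (No statin, case), d = 226.
This is a hospital-based case-control study: participants were sampled on outcome status, so risks in the source population cannot be estimated directly — relative risk is not valid here. The odds ratio is the appropriate measure.
OR = (a·d)/(b·c) = (403 × 226) / (2002 × 119) = 91078 / 238238 = 0.38230

0.38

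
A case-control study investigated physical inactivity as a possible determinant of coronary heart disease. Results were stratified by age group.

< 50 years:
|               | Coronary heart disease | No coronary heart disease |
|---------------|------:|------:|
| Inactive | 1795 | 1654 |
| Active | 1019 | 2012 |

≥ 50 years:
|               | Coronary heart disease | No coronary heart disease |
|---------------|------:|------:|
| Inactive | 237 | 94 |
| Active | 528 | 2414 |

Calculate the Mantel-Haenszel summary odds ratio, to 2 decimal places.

OR_MH = Σ(aᵢdᵢ/nᵢ) / Σ(bᵢcᵢ/nᵢ), where nᵢ is the stratum total.
Stratum 1 (< 50 years): n = 6480; a·d/n = 1795·2012/6480 = 557.3364; b·c/n = 1654·1019/6480 = 260.0966
Stratum 2 (≥ 50 years): n = 3273; a·d/n = 237·2414/3273 = 174.7993; b·c/n = 94·528/3273 = 15.1641
OR_MH = (557.3364 + 174.7993) / (260.0966 + 15.1641) = 732.1357 / 275.2607 = 2.65979

2.66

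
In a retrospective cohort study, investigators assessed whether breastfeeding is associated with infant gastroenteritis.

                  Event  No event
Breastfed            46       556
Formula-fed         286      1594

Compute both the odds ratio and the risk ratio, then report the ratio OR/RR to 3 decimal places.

0.918

Cells: a = 46, b = 556, c = 286, d = 1594.
OR = (46·1594)/(556·286) = 73324/159016 = 0.46111
Risk in exposed = 46/602 = 0.07641; risk in unexposed = 286/1880 = 0.15213; RR = 0.50229
OR/RR = 0.46111 / 0.50229 = 0.91802
The outcome is not rare, so the OR lies further from 1 than the RR.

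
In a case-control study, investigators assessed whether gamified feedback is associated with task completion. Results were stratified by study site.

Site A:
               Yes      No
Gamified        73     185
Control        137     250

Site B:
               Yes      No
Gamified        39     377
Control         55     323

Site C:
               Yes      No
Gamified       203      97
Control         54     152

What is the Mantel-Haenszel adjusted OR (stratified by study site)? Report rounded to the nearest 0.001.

OR_MH = Σ(aᵢdᵢ/nᵢ) / Σ(bᵢcᵢ/nᵢ), where nᵢ is the stratum total.
Stratum 1 (Site A): n = 645; a·d/n = 73·250/645 = 28.2946; b·c/n = 185·137/645 = 39.2946
Stratum 2 (Site B): n = 794; a·d/n = 39·323/794 = 15.8652; b·c/n = 377·55/794 = 26.1146
Stratum 3 (Site C): n = 506; a·d/n = 203·152/506 = 60.9802; b·c/n = 97·54/506 = 10.3518
OR_MH = (28.2946 + 15.8652 + 60.9802) / (39.2946 + 26.1146 + 10.3518) = 105.1401 / 75.7610 = 1.38779

1.388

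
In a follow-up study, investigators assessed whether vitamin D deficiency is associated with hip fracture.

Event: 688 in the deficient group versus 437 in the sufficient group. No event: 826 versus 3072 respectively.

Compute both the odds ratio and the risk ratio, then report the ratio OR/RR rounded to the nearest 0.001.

1.605

From the description: a = 688, b = 826, c = 437, d = 3072.
OR = (688·3072)/(826·437) = 2113536/360962 = 5.85529
Risk in exposed = 688/1514 = 0.45443; risk in unexposed = 437/3509 = 0.12454; RR = 3.64892
OR/RR = 5.85529 / 3.64892 = 1.60466
The outcome is not rare, so the OR lies further from 1 than the RR.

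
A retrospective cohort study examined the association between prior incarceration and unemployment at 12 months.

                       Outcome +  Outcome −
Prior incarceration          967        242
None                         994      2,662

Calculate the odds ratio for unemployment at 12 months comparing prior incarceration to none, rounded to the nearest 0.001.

10.701

Cells: a = 967, b = 242, c = 994, d = 2662.
OR = (a·d)/(b·c) = (967 × 2662) / (242 × 994) = 2574154 / 240548 = 10.70121
The odds of unemployment at 12 months are about 10.70 times as high in the prior incarceration group.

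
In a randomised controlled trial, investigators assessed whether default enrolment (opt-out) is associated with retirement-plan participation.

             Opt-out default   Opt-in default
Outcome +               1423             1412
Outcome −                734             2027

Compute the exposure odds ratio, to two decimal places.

2.78

Reading the table with exposure as columns: a = 1423 (Opt-out default, case), b = 734 (Opt-out default, non-case), c = 1412 (Opt-in default, case), d = 2027.
OR = (a·d)/(b·c) = (1423 × 2027) / (734 × 1412) = 2884421 / 1036408 = 2.78309
The odds of retirement-plan participation are about 2.78 times as high in the opt-out default group.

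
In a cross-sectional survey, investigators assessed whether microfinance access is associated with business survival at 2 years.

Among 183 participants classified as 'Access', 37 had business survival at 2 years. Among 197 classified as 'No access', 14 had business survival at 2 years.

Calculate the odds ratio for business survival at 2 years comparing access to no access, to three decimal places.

3.313

From the description: a = 37, b = 146, c = 14, d = 183.
OR = (a·d)/(b·c) = (37 × 183) / (146 × 14) = 6771 / 2044 = 3.31262
The odds of business survival at 2 years are about 3.31 times as high in the access group.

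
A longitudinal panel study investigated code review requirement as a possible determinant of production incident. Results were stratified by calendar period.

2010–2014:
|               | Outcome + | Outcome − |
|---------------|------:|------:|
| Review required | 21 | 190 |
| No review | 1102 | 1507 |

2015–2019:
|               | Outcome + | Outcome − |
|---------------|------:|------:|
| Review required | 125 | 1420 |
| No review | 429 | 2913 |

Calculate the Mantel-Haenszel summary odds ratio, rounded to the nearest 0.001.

0.431

OR_MH = Σ(aᵢdᵢ/nᵢ) / Σ(bᵢcᵢ/nᵢ), where nᵢ is the stratum total.
Stratum 1 (2010–2014): n = 2820; a·d/n = 21·1507/2820 = 11.2223; b·c/n = 190·1102/2820 = 74.2482
Stratum 2 (2015–2019): n = 4887; a·d/n = 125·2913/4887 = 74.5089; b·c/n = 1420·429/4887 = 124.6532
OR_MH = (11.2223 + 74.5089) / (74.2482 + 124.6532) = 85.7312 / 198.9014 = 0.43102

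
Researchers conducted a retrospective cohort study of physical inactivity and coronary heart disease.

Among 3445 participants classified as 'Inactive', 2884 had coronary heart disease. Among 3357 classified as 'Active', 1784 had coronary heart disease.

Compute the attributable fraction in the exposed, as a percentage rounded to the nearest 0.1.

From the description: a = 2884, b = 561, c = 1784, d = 1573.
Risk in exposed = 2884/3445 = 0.83716; risk in unexposed = 1784/3357 = 0.53143.
RR = 0.83716/0.53143 = 1.57530
AR% = (RR − 1)/RR × 100 = (1.57530 − 1)/1.57530 × 100 = 36.5199%

36.5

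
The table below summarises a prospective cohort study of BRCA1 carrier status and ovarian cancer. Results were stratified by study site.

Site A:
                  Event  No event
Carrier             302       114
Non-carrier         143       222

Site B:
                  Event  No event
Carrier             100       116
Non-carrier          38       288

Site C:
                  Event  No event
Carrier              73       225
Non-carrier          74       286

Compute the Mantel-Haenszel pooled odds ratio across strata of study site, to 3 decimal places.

OR_MH = Σ(aᵢdᵢ/nᵢ) / Σ(bᵢcᵢ/nᵢ), where nᵢ is the stratum total.
Stratum 1 (Site A): n = 781; a·d/n = 302·222/781 = 85.8438; b·c/n = 114·143/781 = 20.8732
Stratum 2 (Site B): n = 542; a·d/n = 100·288/542 = 53.1365; b·c/n = 116·38/542 = 8.1328
Stratum 3 (Site C): n = 658; a·d/n = 73·286/658 = 31.7295; b·c/n = 225·74/658 = 25.3040
OR_MH = (85.8438 + 53.1365 + 31.7295) / (20.8732 + 8.1328 + 25.3040) = 170.7098 / 54.3100 = 3.14325

3.143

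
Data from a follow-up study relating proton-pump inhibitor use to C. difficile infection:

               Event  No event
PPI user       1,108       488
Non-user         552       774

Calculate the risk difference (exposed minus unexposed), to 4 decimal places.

0.2779

Cells: a = 1108, b = 488, c = 552, d = 774.
Risk in exposed = 1108/1596 = 0.694236; risk in unexposed = 552/1326 = 0.416290.
Risk difference = 0.694236 − 0.416290 = 0.277946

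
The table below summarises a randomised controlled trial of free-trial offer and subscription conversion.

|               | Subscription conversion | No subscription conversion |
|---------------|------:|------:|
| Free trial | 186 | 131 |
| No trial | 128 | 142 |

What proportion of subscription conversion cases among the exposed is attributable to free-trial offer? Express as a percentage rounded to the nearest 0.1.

19.2

Cells: a = 186, b = 131, c = 128, d = 142.
Risk in exposed = 186/317 = 0.58675; risk in unexposed = 128/270 = 0.47407.
RR = 0.58675/0.47407 = 1.23768
AR% = (RR − 1)/RR × 100 = (1.23768 − 1)/1.23768 × 100 = 19.2035%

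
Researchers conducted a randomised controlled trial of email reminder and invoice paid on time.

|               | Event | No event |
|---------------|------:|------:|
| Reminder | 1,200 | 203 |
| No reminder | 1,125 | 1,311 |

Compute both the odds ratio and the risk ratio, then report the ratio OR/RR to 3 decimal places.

3.720

Cells: a = 1200, b = 203, c = 1125, d = 1311.
OR = (1200·1311)/(203·1125) = 1573200/228375 = 6.88867
Risk in exposed = 1200/1403 = 0.85531; risk in unexposed = 1125/2436 = 0.46182; RR = 1.85203
OR/RR = 6.88867 / 1.85203 = 3.71952
The outcome is not rare, so the OR lies further from 1 than the RR.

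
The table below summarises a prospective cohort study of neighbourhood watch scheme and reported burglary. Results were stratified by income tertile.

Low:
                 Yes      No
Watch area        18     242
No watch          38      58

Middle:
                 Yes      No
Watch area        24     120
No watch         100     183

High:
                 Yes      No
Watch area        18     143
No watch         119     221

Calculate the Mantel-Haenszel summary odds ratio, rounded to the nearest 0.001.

OR_MH = Σ(aᵢdᵢ/nᵢ) / Σ(bᵢcᵢ/nᵢ), where nᵢ is the stratum total.
Stratum 1 (Low): n = 356; a·d/n = 18·58/356 = 2.9326; b·c/n = 242·38/356 = 25.8315
Stratum 2 (Middle): n = 427; a·d/n = 24·183/427 = 10.2857; b·c/n = 120·100/427 = 28.1030
Stratum 3 (High): n = 501; a·d/n = 18·221/501 = 7.9401; b·c/n = 143·119/501 = 33.9661
OR_MH = (2.9326 + 10.2857 + 7.9401) / (25.8315 + 28.1030 + 33.9661) = 21.1584 / 87.9006 = 0.24071

0.241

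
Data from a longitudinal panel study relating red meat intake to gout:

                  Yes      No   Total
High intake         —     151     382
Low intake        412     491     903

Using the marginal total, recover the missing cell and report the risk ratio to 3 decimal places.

1.325

The missing cell is in the exposed row: 382 − 151 = 231.
So a = 231, b = 151, c = 412, d = 491.
RR = [a/(a+b)] / [c/(c+d)] = (231/382) / (412/903) = 0.60471/0.45626 = 1.32538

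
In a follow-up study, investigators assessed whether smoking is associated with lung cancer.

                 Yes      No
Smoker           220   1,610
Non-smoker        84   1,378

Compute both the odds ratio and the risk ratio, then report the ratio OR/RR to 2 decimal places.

Cells: a = 220, b = 1610, c = 84, d = 1378.
OR = (220·1378)/(1610·84) = 303160/135240 = 2.24164
Risk in exposed = 220/1830 = 0.12022; risk in unexposed = 84/1462 = 0.05746; RR = 2.09238
OR/RR = 2.24164 / 2.09238 = 1.07134
The outcome is not rare, so the OR lies further from 1 than the RR.

1.07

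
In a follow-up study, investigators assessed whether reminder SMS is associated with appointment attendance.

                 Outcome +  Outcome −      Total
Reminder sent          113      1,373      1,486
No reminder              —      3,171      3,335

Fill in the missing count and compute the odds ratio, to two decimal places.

The missing cell is in the unexposed row: 3335 − 3171 = 164.
So a = 113, b = 1373, c = 164, d = 3171.
OR = (a·d)/(b·c) = (113 × 3171) / (1373 × 164) = 358323 / 225172 = 1.59133

1.59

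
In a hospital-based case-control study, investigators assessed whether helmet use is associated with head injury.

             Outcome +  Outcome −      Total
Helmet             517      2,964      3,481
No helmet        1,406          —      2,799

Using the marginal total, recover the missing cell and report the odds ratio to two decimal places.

The missing cell is in the unexposed row: 2799 − 1406 = 1393.
So a = 517, b = 2964, c = 1406, d = 1393.
OR = (a·d)/(b·c) = (517 × 1393) / (2964 × 1406) = 720181 / 4167384 = 0.17281

0.17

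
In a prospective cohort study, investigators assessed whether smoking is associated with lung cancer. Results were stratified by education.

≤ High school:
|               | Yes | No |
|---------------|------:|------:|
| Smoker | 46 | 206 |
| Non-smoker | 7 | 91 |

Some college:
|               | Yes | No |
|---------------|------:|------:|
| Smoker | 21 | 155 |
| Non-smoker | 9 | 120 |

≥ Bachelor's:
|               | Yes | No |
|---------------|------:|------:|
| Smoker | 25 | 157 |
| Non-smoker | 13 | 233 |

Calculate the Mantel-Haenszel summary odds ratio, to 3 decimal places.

OR_MH = Σ(aᵢdᵢ/nᵢ) / Σ(bᵢcᵢ/nᵢ), where nᵢ is the stratum total.
Stratum 1 (≤ High school): n = 350; a·d/n = 46·91/350 = 11.9600; b·c/n = 206·7/350 = 4.1200
Stratum 2 (Some college): n = 305; a·d/n = 21·120/305 = 8.2623; b·c/n = 155·9/305 = 4.5738
Stratum 3 (≥ Bachelor's): n = 428; a·d/n = 25·233/428 = 13.6098; b·c/n = 157·13/428 = 4.7687
OR_MH = (11.9600 + 8.2623 + 13.6098) / (4.1200 + 4.5738 + 4.7687) = 33.8321 / 13.4625 = 2.51307

2.513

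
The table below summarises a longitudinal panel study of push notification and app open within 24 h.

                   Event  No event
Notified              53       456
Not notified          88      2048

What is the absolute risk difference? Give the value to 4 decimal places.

Cells: a = 53, b = 456, c = 88, d = 2048.
Risk in exposed = 53/509 = 0.104126; risk in unexposed = 88/2136 = 0.041199.
Risk difference = 0.104126 − 0.041199 = 0.062927

0.0629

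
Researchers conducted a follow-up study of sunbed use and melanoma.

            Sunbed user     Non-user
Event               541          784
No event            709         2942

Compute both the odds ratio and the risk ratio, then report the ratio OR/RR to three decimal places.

1.392

Reading the table with exposure as columns: a = 541 (Sunbed user, case), b = 709 (Sunbed user, non-case), c = 784 (Non-user, case), d = 2942.
OR = (541·2942)/(709·784) = 1591622/555856 = 2.86337
Risk in exposed = 541/1250 = 0.43280; risk in unexposed = 784/3726 = 0.21041; RR = 2.05690
OR/RR = 2.86337 / 2.05690 = 1.39208
The outcome is not rare, so the OR lies further from 1 than the RR.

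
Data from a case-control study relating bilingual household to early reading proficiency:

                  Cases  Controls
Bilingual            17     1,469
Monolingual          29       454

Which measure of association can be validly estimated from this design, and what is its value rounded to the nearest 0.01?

Cells: a = 17, b = 1469, c = 29, d = 454.
This is a case-control study: participants were sampled on outcome status, so risks in the source population cannot be estimated directly — relative risk is not valid here. The odds ratio is the appropriate measure.
OR = (a·d)/(b·c) = (17 × 454) / (1469 × 29) = 7718 / 42601 = 0.18117

0.18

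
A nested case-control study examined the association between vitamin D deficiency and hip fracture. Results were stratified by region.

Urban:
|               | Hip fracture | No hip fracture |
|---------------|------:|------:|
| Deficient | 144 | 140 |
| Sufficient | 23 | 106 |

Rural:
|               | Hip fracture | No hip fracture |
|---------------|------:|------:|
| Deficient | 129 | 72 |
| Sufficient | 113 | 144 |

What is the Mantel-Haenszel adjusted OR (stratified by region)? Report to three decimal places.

OR_MH = Σ(aᵢdᵢ/nᵢ) / Σ(bᵢcᵢ/nᵢ), where nᵢ is the stratum total.
Stratum 1 (Urban): n = 413; a·d/n = 144·106/413 = 36.9588; b·c/n = 140·23/413 = 7.7966
Stratum 2 (Rural): n = 458; a·d/n = 129·144/458 = 40.5590; b·c/n = 72·113/458 = 17.7642
OR_MH = (36.9588 + 40.5590) / (7.7966 + 17.7642) = 77.5178 / 25.5608 = 3.03268

3.033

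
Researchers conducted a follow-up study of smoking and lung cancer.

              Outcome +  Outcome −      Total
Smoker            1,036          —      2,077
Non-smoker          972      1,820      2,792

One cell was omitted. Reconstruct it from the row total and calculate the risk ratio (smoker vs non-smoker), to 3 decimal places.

The missing cell is in the exposed row: 2077 − 1036 = 1041.
So a = 1036, b = 1041, c = 972, d = 1820.
RR = [a/(a+b)] / [c/(c+d)] = (1036/2077) / (972/2792) = 0.49880/0.34814 = 1.43276

1.433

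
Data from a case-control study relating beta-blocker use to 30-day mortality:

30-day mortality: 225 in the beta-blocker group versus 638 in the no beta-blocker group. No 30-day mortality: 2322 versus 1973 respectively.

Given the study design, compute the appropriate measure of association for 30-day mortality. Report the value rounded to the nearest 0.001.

0.300

From the description: a = 225, b = 2322, c = 638, d = 1973.
This is a case-control study: participants were sampled on outcome status, so risks in the source population cannot be estimated directly — relative risk is not valid here. The odds ratio is the appropriate measure.
OR = (a·d)/(b·c) = (225 × 1973) / (2322 × 638) = 443925 / 1481436 = 0.29966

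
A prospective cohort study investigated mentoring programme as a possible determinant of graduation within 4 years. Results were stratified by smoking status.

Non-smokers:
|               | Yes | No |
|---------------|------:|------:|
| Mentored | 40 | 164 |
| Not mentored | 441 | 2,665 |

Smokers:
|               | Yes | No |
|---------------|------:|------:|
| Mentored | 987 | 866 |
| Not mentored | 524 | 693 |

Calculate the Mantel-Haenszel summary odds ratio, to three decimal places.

OR_MH = Σ(aᵢdᵢ/nᵢ) / Σ(bᵢcᵢ/nᵢ), where nᵢ is the stratum total.
Stratum 1 (Non-smokers): n = 3310; a·d/n = 40·2665/3310 = 32.2054; b·c/n = 164·441/3310 = 21.8502
Stratum 2 (Smokers): n = 3070; a·d/n = 987·693/3070 = 222.7984; b·c/n = 866·524/3070 = 147.8124
OR_MH = (32.2054 + 222.7984) / (21.8502 + 147.8124) = 255.0038 / 169.6625 = 1.50301

1.503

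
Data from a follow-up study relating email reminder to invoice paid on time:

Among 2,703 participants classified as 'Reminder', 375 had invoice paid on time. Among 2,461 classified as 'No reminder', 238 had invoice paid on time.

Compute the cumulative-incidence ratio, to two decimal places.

1.43

From the description: a = 375, b = 2328, c = 238, d = 2223.
Risk in exposed = 375/2703 = 0.13873; risk in unexposed = 238/2461 = 0.09671.
RR = 0.13873 / 0.09671 = 1.43456
The risk among the exposed is 1.43 times that among the unexposed.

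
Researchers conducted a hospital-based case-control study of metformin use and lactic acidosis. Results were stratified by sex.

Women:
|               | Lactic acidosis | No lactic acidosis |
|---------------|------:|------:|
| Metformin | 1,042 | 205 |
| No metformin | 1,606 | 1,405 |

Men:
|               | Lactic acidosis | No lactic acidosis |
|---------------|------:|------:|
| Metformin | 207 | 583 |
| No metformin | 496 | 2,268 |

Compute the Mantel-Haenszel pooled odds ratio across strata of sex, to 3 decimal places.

2.999

OR_MH = Σ(aᵢdᵢ/nᵢ) / Σ(bᵢcᵢ/nᵢ), where nᵢ is the stratum total.
Stratum 1 (Women): n = 4258; a·d/n = 1042·1405/4258 = 343.8257; b·c/n = 205·1606/4258 = 77.3203
Stratum 2 (Men): n = 3554; a·d/n = 207·2268/3554 = 132.0979; b·c/n = 583·496/3554 = 81.3641
OR_MH = (343.8257 + 132.0979) / (77.3203 + 81.3641) = 475.9237 / 158.6844 = 2.99918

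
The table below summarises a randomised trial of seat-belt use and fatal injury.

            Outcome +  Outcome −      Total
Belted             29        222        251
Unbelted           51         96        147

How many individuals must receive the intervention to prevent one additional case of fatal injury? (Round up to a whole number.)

Risk in treated group = 29/251 = 0.11554; risk in control = 51/147 = 0.34694.
Absolute risk reduction = 0.34694 − 0.11554 = 0.23140
NNT = 1 / ARR = 1 / 0.23140 = 4.322 → round up → 5

5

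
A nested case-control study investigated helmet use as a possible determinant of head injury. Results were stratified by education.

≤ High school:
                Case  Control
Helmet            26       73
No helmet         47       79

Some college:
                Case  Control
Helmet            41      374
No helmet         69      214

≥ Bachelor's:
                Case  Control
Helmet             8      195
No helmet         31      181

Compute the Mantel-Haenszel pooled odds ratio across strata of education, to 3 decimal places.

0.377

OR_MH = Σ(aᵢdᵢ/nᵢ) / Σ(bᵢcᵢ/nᵢ), where nᵢ is the stratum total.
Stratum 1 (≤ High school): n = 225; a·d/n = 26·79/225 = 9.1289; b·c/n = 73·47/225 = 15.2489
Stratum 2 (Some college): n = 698; a·d/n = 41·214/698 = 12.5702; b·c/n = 374·69/698 = 36.9713
Stratum 3 (≥ Bachelor's): n = 415; a·d/n = 8·181/415 = 3.4892; b·c/n = 195·31/415 = 14.5663
OR_MH = (9.1289 + 12.5702 + 3.4892) / (15.2489 + 36.9713 + 14.5663) = 25.1882 / 66.7865 = 0.37715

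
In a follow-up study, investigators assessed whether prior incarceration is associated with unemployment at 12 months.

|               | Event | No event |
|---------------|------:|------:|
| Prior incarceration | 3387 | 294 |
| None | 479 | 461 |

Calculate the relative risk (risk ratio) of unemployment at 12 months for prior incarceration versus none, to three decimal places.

Cells: a = 3387, b = 294, c = 479, d = 461.
Risk in exposed = 3387/3681 = 0.92013; risk in unexposed = 479/940 = 0.50957.
RR = 0.92013 / 0.50957 = 1.80568
The risk among the exposed is 1.81 times that among the unexposed.

1.806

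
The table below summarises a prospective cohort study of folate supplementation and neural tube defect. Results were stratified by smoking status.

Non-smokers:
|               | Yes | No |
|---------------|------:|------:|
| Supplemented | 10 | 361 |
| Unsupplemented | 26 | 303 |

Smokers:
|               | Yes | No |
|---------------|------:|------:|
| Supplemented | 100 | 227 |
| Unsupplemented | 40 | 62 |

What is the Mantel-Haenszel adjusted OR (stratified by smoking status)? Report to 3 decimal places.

0.543

OR_MH = Σ(aᵢdᵢ/nᵢ) / Σ(bᵢcᵢ/nᵢ), where nᵢ is the stratum total.
Stratum 1 (Non-smokers): n = 700; a·d/n = 10·303/700 = 4.3286; b·c/n = 361·26/700 = 13.4086
Stratum 2 (Smokers): n = 429; a·d/n = 100·62/429 = 14.4522; b·c/n = 227·40/429 = 21.1655
OR_MH = (4.3286 + 14.4522) / (13.4086 + 21.1655) = 18.7808 / 34.5741 = 0.54320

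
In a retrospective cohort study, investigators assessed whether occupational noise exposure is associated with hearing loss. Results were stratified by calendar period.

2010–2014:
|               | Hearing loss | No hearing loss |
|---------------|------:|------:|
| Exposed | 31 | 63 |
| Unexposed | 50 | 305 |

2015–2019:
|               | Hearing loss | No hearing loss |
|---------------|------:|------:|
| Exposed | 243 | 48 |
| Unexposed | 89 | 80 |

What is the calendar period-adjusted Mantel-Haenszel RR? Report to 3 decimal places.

1.704

RR_MH = Σ(aᵢ·n₀ᵢ/nᵢ) / Σ(cᵢ·n₁ᵢ/nᵢ), with n₁ᵢ = aᵢ+bᵢ (exposed), n₀ᵢ = cᵢ+dᵢ (unexposed), nᵢ = n₁ᵢ+n₀ᵢ.
Stratum 1 (2010–2014): n₁ = 94, n₀ = 355, n = 449; a·n₀/n = 31·355/449 = 24.5100; c·n₁/n = 50·94/449 = 10.4677
Stratum 2 (2015–2019): n₁ = 291, n₀ = 169, n = 460; a·n₀/n = 243·169/460 = 89.2761; c·n₁/n = 89·291/460 = 56.3022
RR_MH = (24.5100 + 89.2761) / (10.4677 + 56.3022) = 113.7861 / 66.7699 = 1.70415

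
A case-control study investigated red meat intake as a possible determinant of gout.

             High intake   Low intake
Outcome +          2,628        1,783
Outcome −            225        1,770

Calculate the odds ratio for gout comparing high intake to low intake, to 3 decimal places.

11.595

Reading the table with exposure as columns: a = 2628 (High intake, case), b = 225 (High intake, non-case), c = 1783 (Low intake, case), d = 1770.
OR = (a·d)/(b·c) = (2628 × 1770) / (225 × 1783) = 4651560 / 401175 = 11.59484
The odds of gout are about 11.59 times as high in the high intake group.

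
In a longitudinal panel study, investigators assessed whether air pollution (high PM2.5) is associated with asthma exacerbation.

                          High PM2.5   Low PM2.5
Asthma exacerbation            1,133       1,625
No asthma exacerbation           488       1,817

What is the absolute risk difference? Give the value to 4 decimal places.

0.2268

Reading the table with exposure as columns: a = 1133 (High PM2.5, case), b = 488 (High PM2.5, non-case), c = 1625 (Low PM2.5, case), d = 1817.
Risk in exposed = 1133/1621 = 0.698951; risk in unexposed = 1625/3442 = 0.472109.
Risk difference = 0.698951 − 0.472109 = 0.226842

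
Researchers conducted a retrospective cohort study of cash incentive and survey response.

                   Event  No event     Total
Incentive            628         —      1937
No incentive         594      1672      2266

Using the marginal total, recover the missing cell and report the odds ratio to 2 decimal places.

1.35

The missing cell is in the exposed row: 1937 − 628 = 1309.
So a = 628, b = 1309, c = 594, d = 1672.
OR = (a·d)/(b·c) = (628 × 1672) / (1309 × 594) = 1050016 / 777546 = 1.35042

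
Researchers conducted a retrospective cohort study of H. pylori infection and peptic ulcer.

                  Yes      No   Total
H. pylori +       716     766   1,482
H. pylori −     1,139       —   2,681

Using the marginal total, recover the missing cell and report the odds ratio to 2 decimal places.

The missing cell is in the unexposed row: 2681 − 1139 = 1542.
So a = 716, b = 766, c = 1139, d = 1542.
OR = (a·d)/(b·c) = (716 × 1542) / (766 × 1139) = 1104072 / 872474 = 1.26545

1.27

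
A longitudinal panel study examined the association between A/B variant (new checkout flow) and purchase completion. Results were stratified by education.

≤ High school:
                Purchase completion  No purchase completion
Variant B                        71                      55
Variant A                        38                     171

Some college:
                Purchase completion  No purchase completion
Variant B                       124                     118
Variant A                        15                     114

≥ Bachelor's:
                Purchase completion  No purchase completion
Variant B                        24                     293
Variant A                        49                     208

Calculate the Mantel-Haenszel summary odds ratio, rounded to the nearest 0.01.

2.31

OR_MH = Σ(aᵢdᵢ/nᵢ) / Σ(bᵢcᵢ/nᵢ), where nᵢ is the stratum total.
Stratum 1 (≤ High school): n = 335; a·d/n = 71·171/335 = 36.2418; b·c/n = 55·38/335 = 6.2388
Stratum 2 (Some college): n = 371; a·d/n = 124·114/371 = 38.1024; b·c/n = 118·15/371 = 4.7709
Stratum 3 (≥ Bachelor's): n = 574; a·d/n = 24·208/574 = 8.6969; b·c/n = 293·49/574 = 25.0122
OR_MH = (36.2418 + 38.1024 + 8.6969) / (6.2388 + 4.7709 + 25.0122) = 83.0411 / 36.0219 = 2.30529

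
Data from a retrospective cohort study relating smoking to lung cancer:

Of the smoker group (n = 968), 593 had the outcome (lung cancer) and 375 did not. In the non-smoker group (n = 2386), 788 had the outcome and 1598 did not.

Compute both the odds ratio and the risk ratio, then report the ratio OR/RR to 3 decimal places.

From the description: a = 593, b = 375, c = 788, d = 1598.
OR = (593·1598)/(375·788) = 947614/295500 = 3.20682
Risk in exposed = 593/968 = 0.61260; risk in unexposed = 788/2386 = 0.33026; RR = 1.85491
OR/RR = 3.20682 / 1.85491 = 1.72882
The outcome is not rare, so the OR lies further from 1 than the RR.

1.729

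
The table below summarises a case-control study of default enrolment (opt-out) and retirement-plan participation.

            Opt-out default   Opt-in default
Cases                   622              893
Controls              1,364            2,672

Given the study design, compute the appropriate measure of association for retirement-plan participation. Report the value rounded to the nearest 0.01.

1.36

Reading the table with exposure as columns: a = 622 (Opt-out default, case), b = 1364 (Opt-out default, non-case), c = 893 (Opt-in default, case), d = 2672.
This is a case-control study: participants were sampled on outcome status, so risks in the source population cannot be estimated directly — relative risk is not valid here. The odds ratio is the appropriate measure.
OR = (a·d)/(b·c) = (622 × 2672) / (1364 × 893) = 1661984 / 1218052 = 1.36446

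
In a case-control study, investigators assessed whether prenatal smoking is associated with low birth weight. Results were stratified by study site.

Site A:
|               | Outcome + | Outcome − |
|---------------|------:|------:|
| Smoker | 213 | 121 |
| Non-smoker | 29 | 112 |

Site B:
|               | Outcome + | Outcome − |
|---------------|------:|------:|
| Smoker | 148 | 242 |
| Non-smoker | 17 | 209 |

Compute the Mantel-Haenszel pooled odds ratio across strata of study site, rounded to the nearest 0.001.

OR_MH = Σ(aᵢdᵢ/nᵢ) / Σ(bᵢcᵢ/nᵢ), where nᵢ is the stratum total.
Stratum 1 (Site A): n = 475; a·d/n = 213·112/475 = 50.2232; b·c/n = 121·29/475 = 7.3874
Stratum 2 (Site B): n = 616; a·d/n = 148·209/616 = 50.2143; b·c/n = 242·17/616 = 6.6786
OR_MH = (50.2232 + 50.2143) / (7.3874 + 6.6786) = 100.4374 / 14.0659 = 7.14047

7.140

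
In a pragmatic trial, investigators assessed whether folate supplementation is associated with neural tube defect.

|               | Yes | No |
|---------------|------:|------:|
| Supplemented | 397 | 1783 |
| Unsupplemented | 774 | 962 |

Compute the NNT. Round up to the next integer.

Risk in treated group = 397/2180 = 0.18211; risk in control = 774/1736 = 0.44585.
Absolute risk reduction = 0.44585 − 0.18211 = 0.26374
NNT = 1 / ARR = 1 / 0.26374 = 3.792 → round up → 4

4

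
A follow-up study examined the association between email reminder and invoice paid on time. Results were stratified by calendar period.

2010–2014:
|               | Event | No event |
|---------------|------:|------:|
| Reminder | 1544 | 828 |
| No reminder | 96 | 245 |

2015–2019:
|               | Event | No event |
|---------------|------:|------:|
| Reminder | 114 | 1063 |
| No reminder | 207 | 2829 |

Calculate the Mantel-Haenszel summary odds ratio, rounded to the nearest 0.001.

2.649

OR_MH = Σ(aᵢdᵢ/nᵢ) / Σ(bᵢcᵢ/nᵢ), where nᵢ is the stratum total.
Stratum 1 (2010–2014): n = 2713; a·d/n = 1544·245/2713 = 139.4324; b·c/n = 828·96/2713 = 29.2989
Stratum 2 (2015–2019): n = 4213; a·d/n = 114·2829/4213 = 76.5502; b·c/n = 1063·207/4213 = 52.2291
OR_MH = (139.4324 + 76.5502) / (29.2989 + 52.2291) = 215.9826 / 81.5280 = 2.64918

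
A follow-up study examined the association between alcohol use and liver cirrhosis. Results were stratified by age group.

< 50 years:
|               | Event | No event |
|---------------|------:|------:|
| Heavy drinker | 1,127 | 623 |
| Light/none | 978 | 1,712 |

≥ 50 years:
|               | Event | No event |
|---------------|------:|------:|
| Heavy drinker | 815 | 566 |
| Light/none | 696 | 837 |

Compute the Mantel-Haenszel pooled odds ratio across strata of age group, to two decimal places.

2.45

OR_MH = Σ(aᵢdᵢ/nᵢ) / Σ(bᵢcᵢ/nᵢ), where nᵢ is the stratum total.
Stratum 1 (< 50 years): n = 4440; a·d/n = 1127·1712/4440 = 434.5550; b·c/n = 623·978/4440 = 137.2284
Stratum 2 (≥ 50 years): n = 2914; a·d/n = 815·837/2914 = 234.0957; b·c/n = 566·696/2914 = 135.1874
OR_MH = (434.5550 + 234.0957) / (137.2284 + 135.1874) = 668.6507 / 272.4157 = 2.45452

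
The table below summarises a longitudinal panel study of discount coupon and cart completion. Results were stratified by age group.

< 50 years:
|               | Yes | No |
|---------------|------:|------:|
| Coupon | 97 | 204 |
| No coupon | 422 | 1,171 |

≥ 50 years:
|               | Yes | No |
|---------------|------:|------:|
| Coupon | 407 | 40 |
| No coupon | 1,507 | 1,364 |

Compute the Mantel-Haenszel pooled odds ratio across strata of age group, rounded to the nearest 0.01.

3.57

OR_MH = Σ(aᵢdᵢ/nᵢ) / Σ(bᵢcᵢ/nᵢ), where nᵢ is the stratum total.
Stratum 1 (< 50 years): n = 1894; a·d/n = 97·1171/1894 = 59.9720; b·c/n = 204·422/1894 = 45.4530
Stratum 2 (≥ 50 years): n = 3318; a·d/n = 407·1364/3318 = 167.3140; b·c/n = 40·1507/3318 = 18.1676
OR_MH = (59.9720 + 167.3140) / (45.4530 + 18.1676) = 227.2861 / 63.6206 = 3.57252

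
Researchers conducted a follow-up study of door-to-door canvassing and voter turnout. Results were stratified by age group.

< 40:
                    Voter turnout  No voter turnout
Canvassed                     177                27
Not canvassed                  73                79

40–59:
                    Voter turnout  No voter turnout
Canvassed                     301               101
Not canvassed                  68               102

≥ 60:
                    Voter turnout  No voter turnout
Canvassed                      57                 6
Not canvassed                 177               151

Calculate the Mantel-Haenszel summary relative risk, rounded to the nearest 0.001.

1.802

RR_MH = Σ(aᵢ·n₀ᵢ/nᵢ) / Σ(cᵢ·n₁ᵢ/nᵢ), with n₁ᵢ = aᵢ+bᵢ (exposed), n₀ᵢ = cᵢ+dᵢ (unexposed), nᵢ = n₁ᵢ+n₀ᵢ.
Stratum 1 (< 40): n₁ = 204, n₀ = 152, n = 356; a·n₀/n = 177·152/356 = 75.5730; c·n₁/n = 73·204/356 = 41.8315
Stratum 2 (40–59): n₁ = 402, n₀ = 170, n = 572; a·n₀/n = 301·170/572 = 89.4580; c·n₁/n = 68·402/572 = 47.7902
Stratum 3 (≥ 60): n₁ = 63, n₀ = 328, n = 391; a·n₀/n = 57·328/391 = 47.8159; c·n₁/n = 177·63/391 = 28.5192
RR_MH = (75.5730 + 89.4580 + 47.8159) / (41.8315 + 47.7902 + 28.5192) = 212.8469 / 118.1409 = 1.80164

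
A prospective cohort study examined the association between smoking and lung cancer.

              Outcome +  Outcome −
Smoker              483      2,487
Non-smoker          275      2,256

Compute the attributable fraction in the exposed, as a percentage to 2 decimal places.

33.19

Cells: a = 483, b = 2487, c = 275, d = 2256.
Risk in exposed = 483/2970 = 0.16263; risk in unexposed = 275/2531 = 0.10865.
RR = 0.16263/0.10865 = 1.49675
AR% = (RR − 1)/RR × 100 = (1.49675 − 1)/1.49675 × 100 = 33.1887%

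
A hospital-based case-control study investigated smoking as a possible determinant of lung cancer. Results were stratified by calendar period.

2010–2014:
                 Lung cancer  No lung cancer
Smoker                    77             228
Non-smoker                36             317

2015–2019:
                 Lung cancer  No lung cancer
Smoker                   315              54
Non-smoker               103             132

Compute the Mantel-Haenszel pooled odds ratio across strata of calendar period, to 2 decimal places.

OR_MH = Σ(aᵢdᵢ/nᵢ) / Σ(bᵢcᵢ/nᵢ), where nᵢ is the stratum total.
Stratum 1 (2010–2014): n = 658; a·d/n = 77·317/658 = 37.0957; b·c/n = 228·36/658 = 12.4742
Stratum 2 (2015–2019): n = 604; a·d/n = 315·132/604 = 68.8411; b·c/n = 54·103/604 = 9.2086
OR_MH = (37.0957 + 68.8411) / (12.4742 + 9.2086) = 105.9368 / 21.6828 = 4.88576

4.89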